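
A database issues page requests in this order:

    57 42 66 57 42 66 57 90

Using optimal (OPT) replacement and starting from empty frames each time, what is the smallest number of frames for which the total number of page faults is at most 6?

f=1: 8 faults
f=2: 6 faults
f=3: 4 faults
f=4: 4 faults
Smallest f with faults ≤ 6 is 2.

2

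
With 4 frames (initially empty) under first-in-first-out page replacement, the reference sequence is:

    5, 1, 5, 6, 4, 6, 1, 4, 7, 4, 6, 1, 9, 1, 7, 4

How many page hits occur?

5: fault, frames {5}
1: fault, frames {5,1}
5: hit
6: fault, frames {5,1,6}
4: fault, frames {5,1,6,4}
6: hit
1: hit
4: hit
7: fault, evict 5, frames {1,6,4,7}
4: hit
6: hit
1: hit
9: fault, evict 1, frames {6,4,7,9}
1: fault, evict 6, frames {4,7,9,1}
7: hit
4: hit
Hits: 9.

9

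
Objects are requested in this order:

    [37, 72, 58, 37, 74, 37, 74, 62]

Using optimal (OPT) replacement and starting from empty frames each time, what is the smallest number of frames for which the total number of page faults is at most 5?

f=1: 8 faults
f=2: 5 faults
f=3: 5 faults
f=4: 5 faults
f=5: 5 faults
Smallest f with faults ≤ 5 is 2.

2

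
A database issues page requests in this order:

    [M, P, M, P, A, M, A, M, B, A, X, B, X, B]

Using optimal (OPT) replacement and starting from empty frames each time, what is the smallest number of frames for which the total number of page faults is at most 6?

f=1: 14 faults
f=2: 5 faults
f=3: 5 faults
f=4: 5 faults
f=5: 5 faults
Smallest f with faults ≤ 6 is 2.

2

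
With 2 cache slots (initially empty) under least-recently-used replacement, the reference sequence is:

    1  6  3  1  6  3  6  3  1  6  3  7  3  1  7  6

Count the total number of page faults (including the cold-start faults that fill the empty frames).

13

1 -> fault, frames {1}
6 -> fault, frames {1,6}
3 -> fault, evict 1, frames {6,3}
1 -> fault, evict 6, frames {3,1}
6 -> fault, evict 3, frames {1,6}
3 -> fault, evict 1, frames {6,3}
6 -> hit
3 -> hit
1 -> fault, evict 6, frames {3,1}
6 -> fault, evict 3, frames {1,6}
3 -> fault, evict 1, frames {6,3}
7 -> fault, evict 6, frames {3,7}
3 -> hit
1 -> fault, evict 7, frames {3,1}
7 -> fault, evict 3, frames {1,7}
6 -> fault, evict 1, frames {7,6}
Page faults: 13.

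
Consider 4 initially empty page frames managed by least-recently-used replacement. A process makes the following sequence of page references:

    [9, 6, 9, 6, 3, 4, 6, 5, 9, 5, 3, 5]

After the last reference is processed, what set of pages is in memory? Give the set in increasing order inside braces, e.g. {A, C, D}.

9 -> miss, frames {9}
6 -> miss, frames {9,6}
9 -> hit
6 -> hit
3 -> miss, frames {9,6,3}
4 -> miss, frames {9,6,3,4}
6 -> hit
5 -> miss, evict 9, frames {3,4,6,5}
9 -> miss, evict 3, frames {4,6,5,9}
5 -> hit
3 -> miss, evict 4, frames {6,9,5,3}
5 -> hit

{3, 5, 6, 9}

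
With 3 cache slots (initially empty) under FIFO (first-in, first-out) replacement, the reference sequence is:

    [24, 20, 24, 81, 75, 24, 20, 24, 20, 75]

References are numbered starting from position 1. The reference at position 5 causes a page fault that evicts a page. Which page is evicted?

24

pos 1: 24 -> miss, frames {24}
pos 2: 20 -> miss, frames {24,20}
pos 3: 24 -> hit
pos 4: 81 -> miss, frames {24,20,81}
pos 5: 75 -> miss, evict 24, frames {20,81,75}
At position 5, page 24 is evicted.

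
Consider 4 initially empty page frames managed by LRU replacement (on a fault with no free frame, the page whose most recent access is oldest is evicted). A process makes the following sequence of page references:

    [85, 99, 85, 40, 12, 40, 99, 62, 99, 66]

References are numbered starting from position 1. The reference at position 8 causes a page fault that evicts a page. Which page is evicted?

85

pos 1: 85 -> miss, frames [85]
pos 2: 99 -> miss, frames [85, 99]
pos 3: 85 -> hit
pos 4: 40 -> miss, frames [99, 85, 40]
pos 5: 12 -> miss, frames [99, 85, 40, 12]
pos 6: 40 -> hit
pos 7: 99 -> hit
pos 8: 62 -> miss, evict 85, frames [12, 40, 99, 62]
At position 8, page 85 is evicted.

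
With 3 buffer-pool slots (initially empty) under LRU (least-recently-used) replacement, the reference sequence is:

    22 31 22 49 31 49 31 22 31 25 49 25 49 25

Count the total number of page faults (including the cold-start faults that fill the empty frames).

22 → fault, frames [22]
31 → fault, frames [22, 31]
22 → hit
49 → fault, frames [31, 22, 49]
31 → hit
49 → hit
31 → hit
22 → hit
31 → hit
25 → fault, evict 49, frames [22, 31, 25]
49 → fault, evict 22, frames [31, 25, 49]
25 → hit
49 → hit
25 → hit
Page faults: 5.

5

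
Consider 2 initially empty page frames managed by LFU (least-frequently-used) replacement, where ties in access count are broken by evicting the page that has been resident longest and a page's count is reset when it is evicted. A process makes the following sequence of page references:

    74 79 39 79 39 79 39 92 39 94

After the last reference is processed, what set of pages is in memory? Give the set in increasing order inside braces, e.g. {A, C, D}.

{39, 94}

74 → miss, frames [74]
79 → miss, frames [74, 79]
39 → miss, evict 74, frames [79, 39]
79 → hit
39 → hit
79 → hit
39 → hit
92 → miss, evict 79, frames [39, 92]
39 → hit
94 → miss, evict 92, frames [39, 94]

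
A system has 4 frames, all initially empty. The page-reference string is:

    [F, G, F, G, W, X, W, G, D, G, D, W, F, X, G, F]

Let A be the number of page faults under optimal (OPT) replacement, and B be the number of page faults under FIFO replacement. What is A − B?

-1

Under OPT: F F . . F F . . F . . . . F . . → 6 faults.
Under FIFO: F F . . F F . . F . . . F . F . → 7 faults.
A − B = 6 − 7 = -1.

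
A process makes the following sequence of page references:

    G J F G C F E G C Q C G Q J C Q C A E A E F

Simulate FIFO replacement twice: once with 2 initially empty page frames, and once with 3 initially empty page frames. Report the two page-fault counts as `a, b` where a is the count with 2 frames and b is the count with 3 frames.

2 frames: F F F F F F F F F F . F . F F F . F F . . F → 17 faults.
3 frames: F F F . F . F F . F F . . F . . . F F . . F → 12 faults.
12 < 17: adding a frame reduced faults, as is typical.

17, 12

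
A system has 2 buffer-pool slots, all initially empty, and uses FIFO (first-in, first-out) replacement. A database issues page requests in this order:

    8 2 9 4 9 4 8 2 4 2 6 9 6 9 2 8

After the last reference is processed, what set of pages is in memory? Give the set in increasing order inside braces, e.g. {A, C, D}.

{2, 8}

8 → miss, frames [8]
2 → miss, frames [8, 2]
9 → miss, evict 8, frames [2, 9]
4 → miss, evict 2, frames [9, 4]
9 → hit
4 → hit
8 → miss, evict 9, frames [4, 8]
2 → miss, evict 4, frames [8, 2]
4 → miss, evict 8, frames [2, 4]
2 → hit
6 → miss, evict 2, frames [4, 6]
9 → miss, evict 4, frames [6, 9]
6 → hit
9 → hit
2 → miss, evict 6, frames [9, 2]
8 → miss, evict 9, frames [2, 8]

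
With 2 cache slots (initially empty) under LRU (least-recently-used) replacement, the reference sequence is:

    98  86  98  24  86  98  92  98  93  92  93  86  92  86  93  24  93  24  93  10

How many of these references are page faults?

13

98 -> miss, frames (98)
86 -> miss, frames (98 86)
98 -> hit
24 -> miss, evict 86, frames (98 24)
86 -> miss, evict 98, frames (24 86)
98 -> miss, evict 24, frames (86 98)
92 -> miss, evict 86, frames (98 92)
98 -> hit
93 -> miss, evict 92, frames (98 93)
92 -> miss, evict 98, frames (93 92)
93 -> hit
86 -> miss, evict 92, frames (93 86)
92 -> miss, evict 93, frames (86 92)
86 -> hit
93 -> miss, evict 92, frames (86 93)
24 -> miss, evict 86, frames (93 24)
93 -> hit
24 -> hit
93 -> hit
10 -> miss, evict 24, frames (93 10)
Page faults: 13.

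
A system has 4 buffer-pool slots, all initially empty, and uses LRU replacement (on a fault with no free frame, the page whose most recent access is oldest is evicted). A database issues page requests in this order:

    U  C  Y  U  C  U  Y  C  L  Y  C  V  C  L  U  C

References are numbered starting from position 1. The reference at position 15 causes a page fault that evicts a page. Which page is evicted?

Y

pos 1: U → fault, frames [U]
pos 2: C → fault, frames [U, C]
pos 3: Y → fault, frames [U, C, Y]
pos 4: U → hit
pos 5: C → hit
pos 6: U → hit
pos 7: Y → hit
pos 8: C → hit
pos 9: L → fault, frames [U, Y, C, L]
pos 10: Y → hit
pos 11: C → hit
pos 12: V → fault, evict U, frames [L, Y, C, V]
pos 13: C → hit
pos 14: L → hit
pos 15: U → fault, evict Y, frames [V, C, L, U]
At position 15, page Y is evicted.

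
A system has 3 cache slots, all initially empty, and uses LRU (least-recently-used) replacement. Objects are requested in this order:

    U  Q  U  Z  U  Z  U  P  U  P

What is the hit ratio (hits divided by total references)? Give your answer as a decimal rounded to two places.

0.60

U: miss, frames [U]
Q: miss, frames [U, Q]
U: hit
Z: miss, frames [Q, U, Z]
U: hit
Z: hit
U: hit
P: miss, evict Q, frames [Z, U, P]
U: hit
P: hit
Hits: 6 of 10 references → 6/10 = 0.6000.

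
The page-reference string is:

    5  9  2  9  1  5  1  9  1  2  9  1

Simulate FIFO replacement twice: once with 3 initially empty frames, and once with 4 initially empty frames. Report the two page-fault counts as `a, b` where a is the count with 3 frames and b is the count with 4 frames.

3 frames: F F F . F F . F . F . F → 8 faults.
4 frames: F F F . F . . . . . . . → 4 faults.
4 < 8: adding a frame reduced faults, as is typical.

8, 4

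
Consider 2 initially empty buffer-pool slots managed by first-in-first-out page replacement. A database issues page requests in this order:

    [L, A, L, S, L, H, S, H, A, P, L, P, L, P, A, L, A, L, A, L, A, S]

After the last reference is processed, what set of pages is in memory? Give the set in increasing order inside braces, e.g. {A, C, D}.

L: fault, frames [L]
A: fault, frames [L, A]
L: hit
S: fault, evict L, frames [A, S]
L: fault, evict A, frames [S, L]
H: fault, evict S, frames [L, H]
S: fault, evict L, frames [H, S]
H: hit
A: fault, evict H, frames [S, A]
P: fault, evict S, frames [A, P]
L: fault, evict A, frames [P, L]
P: hit
L: hit
P: hit
A: fault, evict P, frames [L, A]
L: hit
A: hit
L: hit
A: hit
L: hit
A: hit
S: fault, evict L, frames [A, S]

{A, S}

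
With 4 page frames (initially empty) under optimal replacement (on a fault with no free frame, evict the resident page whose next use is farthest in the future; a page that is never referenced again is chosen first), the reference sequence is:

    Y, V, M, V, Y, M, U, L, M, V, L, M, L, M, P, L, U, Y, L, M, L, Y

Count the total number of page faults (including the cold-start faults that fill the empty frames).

Y: fault, frames (Y)
V: fault, frames (Y V)
M: fault, frames (Y V M)
V: hit
Y: hit
M: hit
U: fault, frames (Y V M U)
L: fault, evict Y, frames (V M U L)
M: hit
V: hit
L: hit
M: hit
L: hit
M: hit
P: fault, evict V, frames (M U L P)
L: hit
U: hit
Y: fault, evict P, frames (M U L Y)
L: hit
M: hit
L: hit
Y: hit
Page faults: 7.

7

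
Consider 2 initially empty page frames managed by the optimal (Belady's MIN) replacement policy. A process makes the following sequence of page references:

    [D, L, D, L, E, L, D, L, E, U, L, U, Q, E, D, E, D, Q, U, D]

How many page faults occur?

11

D -> fault, frames (D)
L -> fault, frames (D L)
D -> hit
L -> hit
E -> fault, evict D, frames (L E)
L -> hit
D -> fault, evict E, frames (L D)
L -> hit
E -> fault, evict D, frames (L E)
U -> fault, evict E, frames (L U)
L -> hit
U -> hit
Q -> fault, evict L, frames (U Q)
E -> fault, evict U, frames (Q E)
D -> fault, evict Q, frames (E D)
E -> hit
D -> hit
Q -> fault, evict E, frames (D Q)
U -> fault, evict Q, frames (D U)
D -> hit
Page faults: 11.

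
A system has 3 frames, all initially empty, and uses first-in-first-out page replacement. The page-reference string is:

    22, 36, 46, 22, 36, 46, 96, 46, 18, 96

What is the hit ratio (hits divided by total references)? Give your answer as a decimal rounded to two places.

22: fault, frames (22)
36: fault, frames (22 36)
46: fault, frames (22 36 46)
22: hit
36: hit
46: hit
96: fault, evict 22, frames (36 46 96)
46: hit
18: fault, evict 36, frames (46 96 18)
96: hit
Hits: 5 of 10 references → 5/10 = 0.5000.

0.50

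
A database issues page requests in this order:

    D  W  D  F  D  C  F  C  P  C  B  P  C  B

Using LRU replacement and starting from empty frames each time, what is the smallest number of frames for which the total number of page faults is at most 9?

3

f=1: 14 faults
f=2: 10 faults
f=3: 6 faults
f=4: 6 faults
f=5: 6 faults
f=6: 6 faults
Smallest f with faults ≤ 9 is 3.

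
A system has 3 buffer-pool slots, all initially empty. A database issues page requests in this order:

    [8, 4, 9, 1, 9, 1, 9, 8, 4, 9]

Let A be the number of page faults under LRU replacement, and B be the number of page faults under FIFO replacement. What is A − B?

Under LRU: F F F F . . . F F . → 6 faults.
Under FIFO: F F F F . . . F F F → 7 faults.
A − B = 6 − 7 = -1.

-1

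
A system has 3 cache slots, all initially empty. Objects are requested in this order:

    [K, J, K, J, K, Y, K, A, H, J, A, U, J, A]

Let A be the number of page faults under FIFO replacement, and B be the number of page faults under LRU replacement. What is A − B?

1

Under FIFO: F F . . . F . F F F . F . F → 8 faults.
Under LRU: F F . . . F . F F F . F . . → 7 faults.
A − B = 8 − 7 = 1.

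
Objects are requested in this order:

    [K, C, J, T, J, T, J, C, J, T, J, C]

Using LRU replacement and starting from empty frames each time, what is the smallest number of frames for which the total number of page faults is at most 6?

3

f=1: 12 faults
f=2: 7 faults
f=3: 4 faults
f=4: 4 faults
Smallest f with faults ≤ 6 is 3.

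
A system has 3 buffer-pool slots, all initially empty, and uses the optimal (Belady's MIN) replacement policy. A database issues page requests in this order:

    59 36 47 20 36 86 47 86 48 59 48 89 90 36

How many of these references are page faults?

59 → miss, frames {59}
36 → miss, frames {59,36}
47 → miss, frames {59,36,47}
20 → miss, evict 59, frames {36,47,20}
36 → hit
86 → miss, evict 20, frames {36,47,86}
47 → hit
86 → hit
48 → miss, evict 86, frames {36,47,48}
59 → miss, evict 47, frames {36,48,59}
48 → hit
89 → miss, evict 59, frames {36,48,89}
90 → miss, evict 89, frames {36,48,90}
36 → hit
Page faults: 9.

9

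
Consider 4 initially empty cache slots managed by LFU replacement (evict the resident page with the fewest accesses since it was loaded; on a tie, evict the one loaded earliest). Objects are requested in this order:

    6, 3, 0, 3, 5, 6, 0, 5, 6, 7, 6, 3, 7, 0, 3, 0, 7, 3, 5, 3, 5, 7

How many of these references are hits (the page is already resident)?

6 -> fault, frames {6}
3 -> fault, frames {6,3}
0 -> fault, frames {6,3,0}
3 -> hit
5 -> fault, frames {6,3,0,5}
6 -> hit
0 -> hit
5 -> hit
6 -> hit
7 -> fault, evict 3, frames {6,0,5,7}
6 -> hit
3 -> fault, evict 7, frames {6,0,5,3}
7 -> fault, evict 3, frames {6,0,5,7}
0 -> hit
3 -> fault, evict 7, frames {6,0,5,3}
0 -> hit
7 -> fault, evict 3, frames {6,0,5,7}
3 -> fault, evict 7, frames {6,0,5,3}
5 -> hit
3 -> hit
5 -> hit
7 -> fault, evict 3, frames {6,0,5,7}
Hits: 11.

11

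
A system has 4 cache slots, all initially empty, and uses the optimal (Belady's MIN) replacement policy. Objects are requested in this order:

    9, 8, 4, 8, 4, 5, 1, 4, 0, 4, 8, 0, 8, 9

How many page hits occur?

8

9: fault, frames (9)
8: fault, frames (9 8)
4: fault, frames (9 8 4)
8: hit
4: hit
5: fault, frames (9 8 4 5)
1: fault, evict 5, frames (9 8 4 1)
4: hit
0: fault, evict 1, frames (9 8 4 0)
4: hit
8: hit
0: hit
8: hit
9: hit
Hits: 8.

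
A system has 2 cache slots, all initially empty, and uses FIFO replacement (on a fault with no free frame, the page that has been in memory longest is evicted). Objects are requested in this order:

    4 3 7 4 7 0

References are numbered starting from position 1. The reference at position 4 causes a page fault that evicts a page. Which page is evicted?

3

pos 1: 4 -> miss, frames (4)
pos 2: 3 -> miss, frames (4 3)
pos 3: 7 -> miss, evict 4, frames (3 7)
pos 4: 4 -> miss, evict 3, frames (7 4)
At position 4, page 3 is evicted.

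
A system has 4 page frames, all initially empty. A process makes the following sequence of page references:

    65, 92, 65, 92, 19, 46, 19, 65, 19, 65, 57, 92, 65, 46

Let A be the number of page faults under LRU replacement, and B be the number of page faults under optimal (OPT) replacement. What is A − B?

2

Under LRU: F F . . F F . . . . F F . F → 7 faults.
Under OPT: F F . . F F . . . . F . . . → 5 faults.
A − B = 7 − 5 = 2.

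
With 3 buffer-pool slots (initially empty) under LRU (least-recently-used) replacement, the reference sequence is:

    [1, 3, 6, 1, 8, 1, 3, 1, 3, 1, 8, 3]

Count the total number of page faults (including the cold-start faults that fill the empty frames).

5

1 -> miss, frames (1)
3 -> miss, frames (1 3)
6 -> miss, frames (1 3 6)
1 -> hit
8 -> miss, evict 3, frames (6 1 8)
1 -> hit
3 -> miss, evict 6, frames (8 1 3)
1 -> hit
3 -> hit
1 -> hit
8 -> hit
3 -> hit
Page faults: 5.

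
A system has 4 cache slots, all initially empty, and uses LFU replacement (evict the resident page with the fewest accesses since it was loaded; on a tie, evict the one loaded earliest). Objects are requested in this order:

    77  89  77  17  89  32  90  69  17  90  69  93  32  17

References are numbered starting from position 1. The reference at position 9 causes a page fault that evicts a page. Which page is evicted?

pos 1: 77 -> fault, frames [77]
pos 2: 89 -> fault, frames [77, 89]
pos 3: 77 -> hit
pos 4: 17 -> fault, frames [77, 89, 17]
pos 5: 89 -> hit
pos 6: 32 -> fault, frames [77, 89, 17, 32]
pos 7: 90 -> fault, evict 17, frames [77, 89, 32, 90]
pos 8: 69 -> fault, evict 32, frames [77, 89, 90, 69]
pos 9: 17 -> fault, evict 90, frames [77, 89, 69, 17]
At position 9, page 90 is evicted.

90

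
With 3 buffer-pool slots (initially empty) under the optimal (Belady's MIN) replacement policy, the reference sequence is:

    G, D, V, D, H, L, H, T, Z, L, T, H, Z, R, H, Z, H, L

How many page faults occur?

10

G: miss, frames (G)
D: miss, frames (G D)
V: miss, frames (G D V)
D: hit
H: miss, evict V, frames (G D H)
L: miss, evict D, frames (G H L)
H: hit
T: miss, evict G, frames (H L T)
Z: miss, evict H, frames (L T Z)
L: hit
T: hit
H: miss, evict T, frames (L Z H)
Z: hit
R: miss, evict L, frames (Z H R)
H: hit
Z: hit
H: hit
L: miss, evict R, frames (Z H L)
Page faults: 10.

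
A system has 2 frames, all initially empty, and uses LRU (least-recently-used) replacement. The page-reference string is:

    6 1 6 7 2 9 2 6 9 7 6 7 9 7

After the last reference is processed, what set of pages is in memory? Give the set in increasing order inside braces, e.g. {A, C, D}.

{7, 9}

6 → miss, frames (6)
1 → miss, frames (6 1)
6 → hit
7 → miss, evict 1, frames (6 7)
2 → miss, evict 6, frames (7 2)
9 → miss, evict 7, frames (2 9)
2 → hit
6 → miss, evict 9, frames (2 6)
9 → miss, evict 2, frames (6 9)
7 → miss, evict 6, frames (9 7)
6 → miss, evict 9, frames (7 6)
7 → hit
9 → miss, evict 6, frames (7 9)
7 → hit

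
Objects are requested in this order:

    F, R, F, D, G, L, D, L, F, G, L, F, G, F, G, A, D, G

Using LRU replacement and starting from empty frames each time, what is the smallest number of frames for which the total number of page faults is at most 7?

4

f=1: 18 faults
f=2: 14 faults
f=3: 9 faults
f=4: 7 faults
f=5: 6 faults
f=6: 6 faults
Smallest f with faults ≤ 7 is 4.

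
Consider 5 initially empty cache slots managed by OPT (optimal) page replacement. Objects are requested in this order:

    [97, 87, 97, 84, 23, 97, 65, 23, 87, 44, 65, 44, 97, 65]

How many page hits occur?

8

97: fault, frames {97}
87: fault, frames {97,87}
97: hit
84: fault, frames {97,87,84}
23: fault, frames {97,87,84,23}
97: hit
65: fault, frames {97,87,84,23,65}
23: hit
87: hit
44: fault, evict 23, frames {97,87,84,65,44}
65: hit
44: hit
97: hit
65: hit
Hits: 8.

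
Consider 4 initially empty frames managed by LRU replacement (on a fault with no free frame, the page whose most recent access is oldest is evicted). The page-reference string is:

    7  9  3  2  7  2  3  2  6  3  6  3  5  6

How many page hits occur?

7 → fault, frames (7)
9 → fault, frames (7 9)
3 → fault, frames (7 9 3)
2 → fault, frames (7 9 3 2)
7 → hit
2 → hit
3 → hit
2 → hit
6 → fault, evict 9, frames (7 3 2 6)
3 → hit
6 → hit
3 → hit
5 → fault, evict 7, frames (2 6 3 5)
6 → hit
Hits: 8.

8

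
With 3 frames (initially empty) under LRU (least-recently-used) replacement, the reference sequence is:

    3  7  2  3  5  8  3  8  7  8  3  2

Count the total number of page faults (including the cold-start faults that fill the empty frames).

7

3: miss, frames (3)
7: miss, frames (3 7)
2: miss, frames (3 7 2)
3: hit
5: miss, evict 7, frames (2 3 5)
8: miss, evict 2, frames (3 5 8)
3: hit
8: hit
7: miss, evict 5, frames (3 8 7)
8: hit
3: hit
2: miss, evict 7, frames (8 3 2)
Page faults: 7.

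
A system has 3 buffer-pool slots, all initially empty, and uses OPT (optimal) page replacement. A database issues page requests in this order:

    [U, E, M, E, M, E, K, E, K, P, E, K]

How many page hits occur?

7

U: miss, frames [U]
E: miss, frames [U, E]
M: miss, frames [U, E, M]
E: hit
M: hit
E: hit
K: miss, evict M, frames [U, E, K]
E: hit
K: hit
P: miss, evict U, frames [E, K, P]
E: hit
K: hit
Hits: 7.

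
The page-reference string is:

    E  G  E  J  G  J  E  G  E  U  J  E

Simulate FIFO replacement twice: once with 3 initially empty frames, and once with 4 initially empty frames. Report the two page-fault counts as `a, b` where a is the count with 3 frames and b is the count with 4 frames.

5, 4

3 frames: F F . F . . . . . F . F → 5 faults.
4 frames: F F . F . . . . . F . . → 4 faults.
4 < 5: adding a frame reduced faults, as is typical.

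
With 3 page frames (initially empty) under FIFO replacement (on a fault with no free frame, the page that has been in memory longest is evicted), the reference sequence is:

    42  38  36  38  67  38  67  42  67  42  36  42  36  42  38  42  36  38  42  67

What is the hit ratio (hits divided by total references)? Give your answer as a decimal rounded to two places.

42 -> miss, frames (42)
38 -> miss, frames (42 38)
36 -> miss, frames (42 38 36)
38 -> hit
67 -> miss, evict 42, frames (38 36 67)
38 -> hit
67 -> hit
42 -> miss, evict 38, frames (36 67 42)
67 -> hit
42 -> hit
36 -> hit
42 -> hit
36 -> hit
42 -> hit
38 -> miss, evict 36, frames (67 42 38)
42 -> hit
36 -> miss, evict 67, frames (42 38 36)
38 -> hit
42 -> hit
67 -> miss, evict 42, frames (38 36 67)
Hits: 12 of 20 references → 12/20 = 0.6000.

0.60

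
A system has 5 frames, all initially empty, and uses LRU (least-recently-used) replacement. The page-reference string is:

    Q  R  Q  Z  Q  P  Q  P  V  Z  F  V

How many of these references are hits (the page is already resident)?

Q → miss, frames [Q]
R → miss, frames [Q, R]
Q → hit
Z → miss, frames [R, Q, Z]
Q → hit
P → miss, frames [R, Z, Q, P]
Q → hit
P → hit
V → miss, frames [R, Z, Q, P, V]
Z → hit
F → miss, evict R, frames [Q, P, V, Z, F]
V → hit
Hits: 6.

6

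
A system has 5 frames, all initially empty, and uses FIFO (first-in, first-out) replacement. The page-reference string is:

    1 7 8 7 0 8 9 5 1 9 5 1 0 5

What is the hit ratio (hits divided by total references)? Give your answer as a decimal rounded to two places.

0.50

1 -> fault, frames {1}
7 -> fault, frames {1,7}
8 -> fault, frames {1,7,8}
7 -> hit
0 -> fault, frames {1,7,8,0}
8 -> hit
9 -> fault, frames {1,7,8,0,9}
5 -> fault, evict 1, frames {7,8,0,9,5}
1 -> fault, evict 7, frames {8,0,9,5,1}
9 -> hit
5 -> hit
1 -> hit
0 -> hit
5 -> hit
Hits: 7 of 14 references → 7/14 = 0.5000.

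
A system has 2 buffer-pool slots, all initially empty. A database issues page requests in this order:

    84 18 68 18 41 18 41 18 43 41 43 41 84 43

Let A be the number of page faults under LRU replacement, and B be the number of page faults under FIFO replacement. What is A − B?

Under LRU: F F F . F . . . F F . . F F → 8 faults.
Under FIFO: F F F . F F . . F F . . F F → 9 faults.
A − B = 8 − 9 = -1.

-1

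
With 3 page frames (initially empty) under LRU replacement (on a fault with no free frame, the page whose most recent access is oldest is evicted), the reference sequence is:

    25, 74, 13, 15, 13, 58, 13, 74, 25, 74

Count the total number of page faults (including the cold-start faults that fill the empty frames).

25: fault, frames [25]
74: fault, frames [25, 74]
13: fault, frames [25, 74, 13]
15: fault, evict 25, frames [74, 13, 15]
13: hit
58: fault, evict 74, frames [15, 13, 58]
13: hit
74: fault, evict 15, frames [58, 13, 74]
25: fault, evict 58, frames [13, 74, 25]
74: hit
Page faults: 7.

7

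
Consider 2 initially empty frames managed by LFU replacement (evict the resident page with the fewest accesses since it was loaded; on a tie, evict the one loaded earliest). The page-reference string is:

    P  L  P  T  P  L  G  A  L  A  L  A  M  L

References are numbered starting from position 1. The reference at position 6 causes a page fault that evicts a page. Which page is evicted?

pos 1: P → miss, frames (P)
pos 2: L → miss, frames (P L)
pos 3: P → hit
pos 4: T → miss, evict L, frames (P T)
pos 5: P → hit
pos 6: L → miss, evict T, frames (P L)
At position 6, page T is evicted.

T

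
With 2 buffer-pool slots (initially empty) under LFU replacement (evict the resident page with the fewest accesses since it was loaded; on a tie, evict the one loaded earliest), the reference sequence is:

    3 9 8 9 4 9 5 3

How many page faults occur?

3 -> fault, frames [3]
9 -> fault, frames [3, 9]
8 -> fault, evict 3, frames [9, 8]
9 -> hit
4 -> fault, evict 8, frames [9, 4]
9 -> hit
5 -> fault, evict 4, frames [9, 5]
3 -> fault, evict 5, frames [9, 3]
Page faults: 6.

6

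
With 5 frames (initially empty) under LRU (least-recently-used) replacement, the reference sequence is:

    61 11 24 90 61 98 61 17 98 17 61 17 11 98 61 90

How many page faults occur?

7

61: fault, frames [61]
11: fault, frames [61, 11]
24: fault, frames [61, 11, 24]
90: fault, frames [61, 11, 24, 90]
61: hit
98: fault, frames [11, 24, 90, 61, 98]
61: hit
17: fault, evict 11, frames [24, 90, 98, 61, 17]
98: hit
17: hit
61: hit
17: hit
11: fault, evict 24, frames [90, 98, 61, 17, 11]
98: hit
61: hit
90: hit
Page faults: 7.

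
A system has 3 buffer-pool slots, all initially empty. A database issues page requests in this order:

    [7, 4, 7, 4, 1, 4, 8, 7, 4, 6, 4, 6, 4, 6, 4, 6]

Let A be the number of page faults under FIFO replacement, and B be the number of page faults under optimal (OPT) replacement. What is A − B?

Under FIFO: F F . . F . F F F F . . . . . . → 7 faults.
Under OPT: F F . . F . F . . F . . . . . . → 5 faults.
A − B = 7 − 5 = 2.

2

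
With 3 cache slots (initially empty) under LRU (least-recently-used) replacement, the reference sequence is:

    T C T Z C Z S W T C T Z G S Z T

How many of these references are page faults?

11

T -> fault, frames (T)
C -> fault, frames (T C)
T -> hit
Z -> fault, frames (C T Z)
C -> hit
Z -> hit
S -> fault, evict T, frames (C Z S)
W -> fault, evict C, frames (Z S W)
T -> fault, evict Z, frames (S W T)
C -> fault, evict S, frames (W T C)
T -> hit
Z -> fault, evict W, frames (C T Z)
G -> fault, evict C, frames (T Z G)
S -> fault, evict T, frames (Z G S)
Z -> hit
T -> fault, evict G, frames (S Z T)
Page faults: 11.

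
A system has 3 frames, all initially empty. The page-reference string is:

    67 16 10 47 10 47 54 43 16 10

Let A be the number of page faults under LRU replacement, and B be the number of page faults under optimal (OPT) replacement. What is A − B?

Under LRU: F F F F . . F F F F → 8 faults.
Under OPT: F F F F . . F F . . → 6 faults.
A − B = 8 − 6 = 2.

2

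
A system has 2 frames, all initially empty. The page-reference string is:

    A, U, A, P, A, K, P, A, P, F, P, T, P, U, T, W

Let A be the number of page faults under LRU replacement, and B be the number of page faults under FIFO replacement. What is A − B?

-1

Under LRU: F F . F . F F F . F . F . F F F → 11 faults.
Under FIFO: F F . F F F F F . F F F . F . F → 12 faults.
A − B = 11 − 12 = -1.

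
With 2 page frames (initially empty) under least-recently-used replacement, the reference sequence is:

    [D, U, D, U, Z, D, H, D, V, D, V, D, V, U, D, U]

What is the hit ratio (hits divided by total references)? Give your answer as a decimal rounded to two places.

0.50

D -> fault, frames (D)
U -> fault, frames (D U)
D -> hit
U -> hit
Z -> fault, evict D, frames (U Z)
D -> fault, evict U, frames (Z D)
H -> fault, evict Z, frames (D H)
D -> hit
V -> fault, evict H, frames (D V)
D -> hit
V -> hit
D -> hit
V -> hit
U -> fault, evict D, frames (V U)
D -> fault, evict V, frames (U D)
U -> hit
Hits: 8 of 16 references → 8/16 = 0.5000.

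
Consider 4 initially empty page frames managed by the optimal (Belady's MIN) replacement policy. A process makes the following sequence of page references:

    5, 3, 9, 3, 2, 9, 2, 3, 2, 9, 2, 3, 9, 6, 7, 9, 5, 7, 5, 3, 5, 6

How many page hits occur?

15

5 -> fault, frames [5]
3 -> fault, frames [5, 3]
9 -> fault, frames [5, 3, 9]
3 -> hit
2 -> fault, frames [5, 3, 9, 2]
9 -> hit
2 -> hit
3 -> hit
2 -> hit
9 -> hit
2 -> hit
3 -> hit
9 -> hit
6 -> fault, evict 2, frames [5, 3, 9, 6]
7 -> fault, evict 6, frames [5, 3, 9, 7]
9 -> hit
5 -> hit
7 -> hit
5 -> hit
3 -> hit
5 -> hit
6 -> fault, evict 7, frames [5, 3, 9, 6]
Hits: 15.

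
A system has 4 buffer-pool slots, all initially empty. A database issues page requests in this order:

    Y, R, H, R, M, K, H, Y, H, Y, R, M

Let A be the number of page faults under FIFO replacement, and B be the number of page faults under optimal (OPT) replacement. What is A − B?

Under FIFO: F F F . F F . F . . F . → 7 faults.
Under OPT: F F F . F F . . . . . F → 6 faults.
A − B = 7 − 6 = 1.

1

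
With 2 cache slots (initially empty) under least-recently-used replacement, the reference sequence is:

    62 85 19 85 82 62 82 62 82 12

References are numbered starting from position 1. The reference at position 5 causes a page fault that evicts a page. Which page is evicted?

19

pos 1: 62 → miss, frames (62)
pos 2: 85 → miss, frames (62 85)
pos 3: 19 → miss, evict 62, frames (85 19)
pos 4: 85 → hit
pos 5: 82 → miss, evict 19, frames (85 82)
At position 5, page 19 is evicted.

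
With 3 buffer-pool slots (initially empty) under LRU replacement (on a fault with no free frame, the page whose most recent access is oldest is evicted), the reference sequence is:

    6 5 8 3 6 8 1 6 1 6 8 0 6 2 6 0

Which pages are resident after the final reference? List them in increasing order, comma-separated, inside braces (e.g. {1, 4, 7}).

{0, 2, 6}

6 -> fault, frames (6)
5 -> fault, frames (6 5)
8 -> fault, frames (6 5 8)
3 -> fault, evict 6, frames (5 8 3)
6 -> fault, evict 5, frames (8 3 6)
8 -> hit
1 -> fault, evict 3, frames (6 8 1)
6 -> hit
1 -> hit
6 -> hit
8 -> hit
0 -> fault, evict 1, frames (6 8 0)
6 -> hit
2 -> fault, evict 8, frames (0 6 2)
6 -> hit
0 -> hit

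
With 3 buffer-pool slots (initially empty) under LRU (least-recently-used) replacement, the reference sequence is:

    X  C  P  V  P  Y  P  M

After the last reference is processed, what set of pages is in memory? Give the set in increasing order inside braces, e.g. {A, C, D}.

X -> fault, frames (X)
C -> fault, frames (X C)
P -> fault, frames (X C P)
V -> fault, evict X, frames (C P V)
P -> hit
Y -> fault, evict C, frames (V P Y)
P -> hit
M -> fault, evict V, frames (Y P M)

{M, P, Y}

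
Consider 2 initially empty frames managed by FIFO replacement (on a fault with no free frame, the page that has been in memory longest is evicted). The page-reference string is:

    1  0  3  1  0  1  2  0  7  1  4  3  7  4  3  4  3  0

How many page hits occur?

4

1 → miss, frames {1}
0 → miss, frames {1,0}
3 → miss, evict 1, frames {0,3}
1 → miss, evict 0, frames {3,1}
0 → miss, evict 3, frames {1,0}
1 → hit
2 → miss, evict 1, frames {0,2}
0 → hit
7 → miss, evict 0, frames {2,7}
1 → miss, evict 2, frames {7,1}
4 → miss, evict 7, frames {1,4}
3 → miss, evict 1, frames {4,3}
7 → miss, evict 4, frames {3,7}
4 → miss, evict 3, frames {7,4}
3 → miss, evict 7, frames {4,3}
4 → hit
3 → hit
0 → miss, evict 4, frames {3,0}
Hits: 4.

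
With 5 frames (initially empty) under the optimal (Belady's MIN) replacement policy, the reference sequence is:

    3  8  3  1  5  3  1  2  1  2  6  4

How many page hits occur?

5

3 -> fault, frames {3}
8 -> fault, frames {3,8}
3 -> hit
1 -> fault, frames {3,8,1}
5 -> fault, frames {3,8,1,5}
3 -> hit
1 -> hit
2 -> fault, frames {3,8,1,5,2}
1 -> hit
2 -> hit
6 -> fault, evict 2, frames {3,8,1,5,6}
4 -> fault, evict 6, frames {3,8,1,5,4}
Hits: 5.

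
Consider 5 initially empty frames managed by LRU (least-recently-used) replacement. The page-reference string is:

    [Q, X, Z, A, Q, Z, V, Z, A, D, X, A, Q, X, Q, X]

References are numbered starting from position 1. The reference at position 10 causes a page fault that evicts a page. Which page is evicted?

X

pos 1: Q → fault, frames {Q}
pos 2: X → fault, frames {Q,X}
pos 3: Z → fault, frames {Q,X,Z}
pos 4: A → fault, frames {Q,X,Z,A}
pos 5: Q → hit
pos 6: Z → hit
pos 7: V → fault, frames {X,A,Q,Z,V}
pos 8: Z → hit
pos 9: A → hit
pos 10: D → fault, evict X, frames {Q,V,Z,A,D}
At position 10, page X is evicted.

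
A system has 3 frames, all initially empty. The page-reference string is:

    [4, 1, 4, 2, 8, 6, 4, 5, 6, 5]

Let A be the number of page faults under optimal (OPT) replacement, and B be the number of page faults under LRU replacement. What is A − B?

-1

Under OPT: F F . F F F . F . . → 6 faults.
Under LRU: F F . F F F F F . . → 7 faults.
A − B = 6 − 7 = -1.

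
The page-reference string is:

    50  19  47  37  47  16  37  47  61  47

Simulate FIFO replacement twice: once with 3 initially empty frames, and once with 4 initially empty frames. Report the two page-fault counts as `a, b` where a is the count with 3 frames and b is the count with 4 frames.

3 frames: F F F F . F . . F F → 7 faults.
4 frames: F F F F . F . . F . → 6 faults.
6 < 7: adding a frame reduced faults, as is typical.

7, 6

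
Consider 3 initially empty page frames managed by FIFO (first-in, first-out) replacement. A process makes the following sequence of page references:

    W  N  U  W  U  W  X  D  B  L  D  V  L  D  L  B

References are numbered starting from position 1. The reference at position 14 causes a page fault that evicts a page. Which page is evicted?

pos 1: W: fault, frames (W)
pos 2: N: fault, frames (W N)
pos 3: U: fault, frames (W N U)
pos 4: W: hit
pos 5: U: hit
pos 6: W: hit
pos 7: X: fault, evict W, frames (N U X)
pos 8: D: fault, evict N, frames (U X D)
pos 9: B: fault, evict U, frames (X D B)
pos 10: L: fault, evict X, frames (D B L)
pos 11: D: hit
pos 12: V: fault, evict D, frames (B L V)
pos 13: L: hit
pos 14: D: fault, evict B, frames (L V D)
At position 14, page B is evicted.

B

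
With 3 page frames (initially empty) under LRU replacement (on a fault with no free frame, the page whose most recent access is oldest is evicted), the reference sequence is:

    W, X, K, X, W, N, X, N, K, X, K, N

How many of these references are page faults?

5

W: miss, frames (W)
X: miss, frames (W X)
K: miss, frames (W X K)
X: hit
W: hit
N: miss, evict K, frames (X W N)
X: hit
N: hit
K: miss, evict W, frames (X N K)
X: hit
K: hit
N: hit
Page faults: 5.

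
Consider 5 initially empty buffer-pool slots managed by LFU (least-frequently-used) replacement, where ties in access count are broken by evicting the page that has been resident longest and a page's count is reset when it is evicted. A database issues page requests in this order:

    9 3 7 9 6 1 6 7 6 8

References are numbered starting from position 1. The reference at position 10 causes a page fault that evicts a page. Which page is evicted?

3

pos 1: 9 -> miss, frames (9)
pos 2: 3 -> miss, frames (9 3)
pos 3: 7 -> miss, frames (9 3 7)
pos 4: 9 -> hit
pos 5: 6 -> miss, frames (9 3 7 6)
pos 6: 1 -> miss, frames (9 3 7 6 1)
pos 7: 6 -> hit
pos 8: 7 -> hit
pos 9: 6 -> hit
pos 10: 8 -> miss, evict 3, frames (9 7 6 1 8)
At position 10, page 3 is evicted.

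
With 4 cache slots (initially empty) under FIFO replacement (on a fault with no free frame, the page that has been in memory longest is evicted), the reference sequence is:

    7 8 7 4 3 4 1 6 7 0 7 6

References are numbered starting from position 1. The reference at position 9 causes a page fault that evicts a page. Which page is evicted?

pos 1: 7 → fault, frames (7)
pos 2: 8 → fault, frames (7 8)
pos 3: 7 → hit
pos 4: 4 → fault, frames (7 8 4)
pos 5: 3 → fault, frames (7 8 4 3)
pos 6: 4 → hit
pos 7: 1 → fault, evict 7, frames (8 4 3 1)
pos 8: 6 → fault, evict 8, frames (4 3 1 6)
pos 9: 7 → fault, evict 4, frames (3 1 6 7)
At position 9, page 4 is evicted.

4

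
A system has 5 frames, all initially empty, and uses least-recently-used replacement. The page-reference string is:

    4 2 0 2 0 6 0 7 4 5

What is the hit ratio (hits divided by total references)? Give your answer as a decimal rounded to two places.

4 → miss, frames [4]
2 → miss, frames [4, 2]
0 → miss, frames [4, 2, 0]
2 → hit
0 → hit
6 → miss, frames [4, 2, 0, 6]
0 → hit
7 → miss, frames [4, 2, 6, 0, 7]
4 → hit
5 → miss, evict 2, frames [6, 0, 7, 4, 5]
Hits: 4 of 10 references → 4/10 = 0.4000.

0.40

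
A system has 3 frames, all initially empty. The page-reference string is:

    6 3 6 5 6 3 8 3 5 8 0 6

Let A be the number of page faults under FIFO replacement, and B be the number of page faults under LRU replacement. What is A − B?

Under FIFO: F F . F . . F . . . F F → 6 faults.
Under LRU: F F . F . . F . F . F F → 7 faults.
A − B = 6 − 7 = -1.

-1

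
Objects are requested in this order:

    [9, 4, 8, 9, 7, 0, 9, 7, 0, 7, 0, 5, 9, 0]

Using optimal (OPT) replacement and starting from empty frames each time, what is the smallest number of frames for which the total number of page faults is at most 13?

f=1: 14 faults
f=2: 8 faults
f=3: 6 faults
f=4: 6 faults
f=5: 6 faults
f=6: 6 faults
Smallest f with faults ≤ 13 is 2.

2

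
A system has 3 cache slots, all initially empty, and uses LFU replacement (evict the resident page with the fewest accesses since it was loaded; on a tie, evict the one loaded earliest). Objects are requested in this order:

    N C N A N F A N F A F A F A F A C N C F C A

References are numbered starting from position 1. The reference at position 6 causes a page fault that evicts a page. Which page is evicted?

pos 1: N -> fault, frames [N]
pos 2: C -> fault, frames [N, C]
pos 3: N -> hit
pos 4: A -> fault, frames [N, C, A]
pos 5: N -> hit
pos 6: F -> fault, evict C, frames [N, A, F]
At position 6, page C is evicted.

C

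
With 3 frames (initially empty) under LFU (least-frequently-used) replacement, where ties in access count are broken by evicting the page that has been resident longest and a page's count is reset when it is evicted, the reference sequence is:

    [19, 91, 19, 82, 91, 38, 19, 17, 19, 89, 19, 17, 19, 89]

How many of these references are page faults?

8

19: fault, frames [19]
91: fault, frames [19, 91]
19: hit
82: fault, frames [19, 91, 82]
91: hit
38: fault, evict 82, frames [19, 91, 38]
19: hit
17: fault, evict 38, frames [19, 91, 17]
19: hit
89: fault, evict 17, frames [19, 91, 89]
19: hit
17: fault, evict 89, frames [19, 91, 17]
19: hit
89: fault, evict 17, frames [19, 91, 89]
Page faults: 8.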